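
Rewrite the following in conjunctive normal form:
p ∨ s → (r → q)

(¬p ∨ ¬r ∨ q) ∧ (¬s ∨ ¬r ∨ q)

p ∨ s → (r → q)
= ¬(p ∨ s) ∨ (r → q)   (eliminate →)
= ¬(p ∨ s) ∨ ¬r ∨ q   (eliminate →)
= ¬p ∧ ¬s ∨ ¬r ∨ q   (De Morgan)
= (¬p ∨ ¬r ∨ q) ∧ (¬s ∨ ¬r ∨ q)   (distribute ∨ over ∧)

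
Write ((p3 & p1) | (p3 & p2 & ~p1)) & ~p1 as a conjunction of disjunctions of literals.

p3 & (p1 | p2) & ~p1

((p3 & p1) | (p3 & p2 & ~p1)) & ~p1
= (p3 | p3) & (p3 | p2) & (p3 | ~p1) & (p1 | p3) & (p1 | p2) & (p1 | ~p1) & ~p1
= p3 & (p1 | p2) & ~p1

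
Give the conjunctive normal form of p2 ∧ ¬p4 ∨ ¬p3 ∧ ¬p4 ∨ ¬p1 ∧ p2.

(p2 ∨ ¬p3) ∧ (p2 ∨ ¬p4) ∧ (¬p4 ∨ ¬p1)

p2 ∧ ¬p4 ∨ ¬p3 ∧ ¬p4 ∨ ¬p1 ∧ p2
≡ (p2 ∨ ¬p3 ∨ ¬p1) ∧ (p2 ∨ ¬p3 ∨ p2) ∧ (p2 ∨ ¬p4 ∨ ¬p1) ∧ (p2 ∨ ¬p4 ∨ p2) ∧ (¬p4 ∨ ¬p3 ∨ ¬p1) ∧ (¬p4 ∨ ¬p3 ∨ p2) ∧ (¬p4 ∨ ¬p4 ∨ ¬p1) ∧ (¬p4 ∨ ¬p4 ∨ p2)   [distribute ∨ over ∧]
≡ (p2 ∨ ¬p3) ∧ (p2 ∨ ¬p4) ∧ (¬p4 ∨ ¬p1)   [simplify]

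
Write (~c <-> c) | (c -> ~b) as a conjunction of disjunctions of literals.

~c | ~b

(~c <-> c) | (c -> ~b)
≡ ((~c -> c) & (c -> ~c)) | (c -> ~b)   (eliminate <->)
≡ ((~~c | c) & (c -> ~c)) | (c -> ~b)   (eliminate ->)
≡ ((~~c | c) & (~c | ~c)) | (c -> ~b)   (eliminate ->)
≡ ((~~c | c) & (~c | ~c)) | ~c | ~b   (eliminate ->)
≡ ((c | c) & (~c | ~c)) | ~c | ~b   (double negation)
≡ (c | c | ~c | ~b) & (~c | ~c | ~c | ~b)   (distribute | over &)
≡ ~c | ~b   (simplify)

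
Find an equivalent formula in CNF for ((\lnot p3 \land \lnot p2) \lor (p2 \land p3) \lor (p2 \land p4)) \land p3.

(\lnot p3 \lor p2) \land p3

((\lnot p3 \land \lnot p2) \lor (p2 \land p3) \lor (p2 \land p4)) \land p3
≡ (\lnot p3 \lor p2 \lor p2) \land (\lnot p3 \lor p2 \lor p4) \land (\lnot p3 \lor p3 \lor p2) \land (\lnot p3 \lor p3 \lor p4) \land (\lnot p2 \lor p2 \lor p2) \land (\lnot p2 \lor p2 \lor p4) \land (\lnot p2 \lor p3 \lor p2) \land (\lnot p2 \lor p3 \lor p4) \land p3   [distribute \lor over \land]
≡ (\lnot p3 \lor p2) \land p3   [simplify]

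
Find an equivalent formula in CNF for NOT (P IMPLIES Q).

NOT (P IMPLIES Q)
≡ NOT (NOT P OR Q)   [eliminate IMPLIES]
≡ NOT NOT P AND NOT Q   [De Morgan]
≡ P AND NOT Q   [double negation]

P AND NOT Q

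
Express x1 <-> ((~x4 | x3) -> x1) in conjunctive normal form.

x1 <-> ((~x4 | x3) -> x1)
≡ (x1 -> ((~x4 | x3) -> x1)) & (((~x4 | x3) -> x1) -> x1)   [eliminate <->]
≡ (~x1 | ((~x4 | x3) -> x1)) & (((~x4 | x3) -> x1) -> x1)   [eliminate ->]
≡ (~x1 | ~(~x4 | x3) | x1) & (((~x4 | x3) -> x1) -> x1)   [eliminate ->]
≡ (~x1 | ~(~x4 | x3) | x1) & (~((~x4 | x3) -> x1) | x1)   [eliminate ->]
≡ (~x1 | ~(~x4 | x3) | x1) & (~(~(~x4 | x3) | x1) | x1)   [eliminate ->]
≡ (~x1 | (~~x4 & ~x3) | x1) & (~(~(~x4 | x3) | x1) | x1)   [De Morgan]
≡ (~x1 | (x4 & ~x3) | x1) & (~(~(~x4 | x3) | x1) | x1)   [double negation]
≡ (~x1 | (x4 & ~x3) | x1) & ((~~(~x4 | x3) & ~x1) | x1)   [De Morgan]
≡ (~x1 | (x4 & ~x3) | x1) & (((~x4 | x3) & ~x1) | x1)   [double negation]
≡ (~x1 | x4 | x1) & (~x1 | ~x3 | x1) & (~x4 | x3 | x1) & (~x1 | x1)   [distribute | over &]
≡ ~x4 | x3 | x1   [simplify]

~x4 | x3 | x1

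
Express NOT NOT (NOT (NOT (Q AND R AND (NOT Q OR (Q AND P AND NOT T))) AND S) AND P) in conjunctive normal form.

(Q OR NOT S) AND (R OR NOT S) AND (NOT Q OR NOT T OR NOT S) AND P

NOT NOT (NOT (NOT (Q AND R AND (NOT Q OR (Q AND P AND NOT T))) AND S) AND P)
≡ NOT (NOT (Q AND R AND (NOT Q OR (Q AND P AND NOT T))) AND S) AND P
≡ (NOT NOT (Q AND R AND (NOT Q OR (Q AND P AND NOT T))) OR NOT S) AND P
≡ ((Q AND R AND (NOT Q OR (Q AND P AND NOT T))) OR NOT S) AND P
≡ (Q OR NOT S) AND (R OR NOT S) AND (NOT Q OR Q OR NOT S) AND (NOT Q OR P OR NOT S) AND (NOT Q OR NOT T OR NOT S) AND P
≡ (Q OR NOT S) AND (R OR NOT S) AND (NOT Q OR NOT T OR NOT S) AND P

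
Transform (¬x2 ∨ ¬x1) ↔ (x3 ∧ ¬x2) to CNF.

(¬x2 ∨ ¬x1) ↔ (x3 ∧ ¬x2)
⇔ ((¬x2 ∨ ¬x1) → (x3 ∧ ¬x2)) ∧ ((x3 ∧ ¬x2) → (¬x2 ∨ ¬x1))   [eliminate ↔]
⇔ (¬(¬x2 ∨ ¬x1) ∨ (x3 ∧ ¬x2)) ∧ ((x3 ∧ ¬x2) → (¬x2 ∨ ¬x1))   [eliminate →]
⇔ (¬(¬x2 ∨ ¬x1) ∨ (x3 ∧ ¬x2)) ∧ (¬(x3 ∧ ¬x2) ∨ ¬x2 ∨ ¬x1)   [eliminate →]
⇔ ((¬¬x2 ∧ ¬¬x1) ∨ (x3 ∧ ¬x2)) ∧ (¬(x3 ∧ ¬x2) ∨ ¬x2 ∨ ¬x1)   [De Morgan]
⇔ ((x2 ∧ ¬¬x1) ∨ (x3 ∧ ¬x2)) ∧ (¬(x3 ∧ ¬x2) ∨ ¬x2 ∨ ¬x1)   [double negation]
⇔ ((x2 ∧ x1) ∨ (x3 ∧ ¬x2)) ∧ (¬(x3 ∧ ¬x2) ∨ ¬x2 ∨ ¬x1)   [double negation]
⇔ ((x2 ∧ x1) ∨ (x3 ∧ ¬x2)) ∧ (¬x3 ∨ ¬¬x2 ∨ ¬x2 ∨ ¬x1)   [De Morgan]
⇔ ((x2 ∧ x1) ∨ (x3 ∧ ¬x2)) ∧ (¬x3 ∨ x2 ∨ ¬x2 ∨ ¬x1)   [double negation]
⇔ (x2 ∨ x3) ∧ (x2 ∨ ¬x2) ∧ (x1 ∨ x3) ∧ (x1 ∨ ¬x2) ∧ (¬x3 ∨ x2 ∨ ¬x2 ∨ ¬x1)   [distribute ∨ over ∧]
⇔ (x2 ∨ x3) ∧ (x1 ∨ x3) ∧ (x1 ∨ ¬x2)   [simplify]

(x2 ∨ x3) ∧ (x1 ∨ x3) ∧ (x1 ∨ ¬x2)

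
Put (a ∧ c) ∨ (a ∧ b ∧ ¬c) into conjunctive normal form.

a ∧ (c ∨ b)

(a ∧ c) ∨ (a ∧ b ∧ ¬c)
≡ (a ∨ a) ∧ (a ∨ b) ∧ (a ∨ ¬c) ∧ (c ∨ a) ∧ (c ∨ b) ∧ (c ∨ ¬c)
≡ a ∧ (c ∨ b)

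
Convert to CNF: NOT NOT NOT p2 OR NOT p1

NOT NOT NOT p2 OR NOT p1
⇔ NOT p2 OR NOT p1   (double negation)

NOT p2 OR NOT p1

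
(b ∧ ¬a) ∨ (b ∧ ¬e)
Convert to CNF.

b ∧ (¬a ∨ ¬e)

(b ∧ ¬a) ∨ (b ∧ ¬e)
⇔ (b ∨ b) ∧ (b ∨ ¬e) ∧ (¬a ∨ b) ∧ (¬a ∨ ¬e)   [distribute ∨ over ∧]
⇔ b ∧ (¬a ∨ ¬e)   [simplify]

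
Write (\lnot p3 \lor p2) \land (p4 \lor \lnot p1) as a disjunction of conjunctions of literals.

(\lnot p3 \lor p2) \land (p4 \lor \lnot p1)
≡ (\lnot p3 \land p4) \lor (\lnot p3 \land \lnot p1) \lor (p2 \land p4) \lor (p2 \land \lnot p1)   [distribute \land over \lor]

(\lnot p3 \land p4) \lor (\lnot p3 \land \lnot p1) \lor (p2 \land p4) \lor (p2 \land \lnot p1)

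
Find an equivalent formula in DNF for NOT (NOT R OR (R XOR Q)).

R AND Q

NOT (NOT R OR (R XOR Q))
⇔ NOT (NOT R OR (R AND NOT Q) OR (NOT R AND Q))
⇔ NOT NOT R AND NOT (R AND NOT Q) AND NOT (NOT R AND Q)
⇔ R AND NOT (R AND NOT Q) AND NOT (NOT R AND Q)
⇔ R AND (NOT R OR NOT NOT Q) AND NOT (NOT R AND Q)
⇔ R AND (NOT R OR Q) AND NOT (NOT R AND Q)
⇔ R AND (NOT R OR Q) AND (NOT NOT R OR NOT Q)
⇔ R AND (NOT R OR Q) AND (R OR NOT Q)
⇔ (R AND NOT R AND R) OR (R AND NOT R AND NOT Q) OR (R AND Q AND R) OR (R AND Q AND NOT Q)
⇔ R AND Q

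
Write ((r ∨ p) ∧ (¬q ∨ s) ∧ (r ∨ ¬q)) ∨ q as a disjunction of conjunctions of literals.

((r ∨ p) ∧ (¬q ∨ s) ∧ (r ∨ ¬q)) ∨ q
= (r ∧ ¬q ∧ r) ∨ (r ∧ ¬q ∧ ¬q) ∨ (r ∧ s ∧ r) ∨ (r ∧ s ∧ ¬q) ∨ (p ∧ ¬q ∧ r) ∨ (p ∧ ¬q ∧ ¬q) ∨ (p ∧ s ∧ r) ∨ (p ∧ s ∧ ¬q) ∨ q   [distribute ∧ over ∨]
= (r ∧ ¬q) ∨ (r ∧ s) ∨ (p ∧ ¬q) ∨ q   [simplify]

(r ∧ ¬q) ∨ (r ∧ s) ∨ (p ∧ ¬q) ∨ q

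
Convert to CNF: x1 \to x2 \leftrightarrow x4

x1 \to x2 \leftrightarrow x4
≡ ((x1 \to x2) \to x4) \land (x4 \to (x1 \to x2))   — eliminate \leftrightarrow
≡ (\lnot (x1 \to x2) \lor x4) \land (x4 \to (x1 \to x2))   — eliminate \to
≡ (\lnot (\lnot x1 \lor x2) \lor x4) \land (x4 \to (x1 \to x2))   — eliminate \to
≡ (\lnot (\lnot x1 \lor x2) \lor x4) \land (\lnot x4 \lor (x1 \to x2))   — eliminate \to
≡ (\lnot (\lnot x1 \lor x2) \lor x4) \land (\lnot x4 \lor \lnot x1 \lor x2)   — eliminate \to
≡ (\lnot \lnot x1 \land \lnot x2 \lor x4) \land (\lnot x4 \lor \lnot x1 \lor x2)   — De Morgan
≡ (x1 \land \lnot x2 \lor x4) \land (\lnot x4 \lor \lnot x1 \lor x2)   — double negation
≡ (x1 \lor x4) \land (\lnot x2 \lor x4) \land (\lnot x4 \lor \lnot x1 \lor x2)   — distribute \lor over \land

(x1 \lor x4) \land (\lnot x2 \lor x4) \land (\lnot x4 \lor \lnot x1 \lor x2)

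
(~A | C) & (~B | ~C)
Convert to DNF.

(~A & ~B) | (~A & ~C) | (C & ~B)

(~A | C) & (~B | ~C)
⇔ (~A & ~B) | (~A & ~C) | (C & ~B) | (C & ~C)   — distribute & over |
⇔ (~A & ~B) | (~A & ~C) | (C & ~B)   — simplify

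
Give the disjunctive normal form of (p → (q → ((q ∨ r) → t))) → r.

(p ∧ q ∧ ¬t) ∨ r

(p → (q → ((q ∨ r) → t))) → r
≡ ¬(p → (q → ((q ∨ r) → t))) ∨ r   — eliminate →
≡ ¬(¬p ∨ (q → ((q ∨ r) → t))) ∨ r   — eliminate →
≡ ¬(¬p ∨ ¬q ∨ ((q ∨ r) → t)) ∨ r   — eliminate →
≡ ¬(¬p ∨ ¬q ∨ ¬(q ∨ r) ∨ t) ∨ r   — eliminate →
≡ (¬¬p ∧ ¬¬q ∧ ¬¬(q ∨ r) ∧ ¬t) ∨ r   — De Morgan
≡ (p ∧ ¬¬q ∧ ¬¬(q ∨ r) ∧ ¬t) ∨ r   — double negation
≡ (p ∧ q ∧ ¬¬(q ∨ r) ∧ ¬t) ∨ r   — double negation
≡ (p ∧ q ∧ (q ∨ r) ∧ ¬t) ∨ r   — double negation
≡ (p ∧ q ∧ q ∧ ¬t) ∨ (p ∧ q ∧ r ∧ ¬t) ∨ r   — distribute ∧ over ∨
≡ (p ∧ q ∧ ¬t) ∨ r   — simplify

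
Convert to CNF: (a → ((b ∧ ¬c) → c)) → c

(a → ((b ∧ ¬c) → c)) → c
⇔ ¬(a → ((b ∧ ¬c) → c)) ∨ c
⇔ ¬(¬a ∨ ((b ∧ ¬c) → c)) ∨ c
⇔ ¬(¬a ∨ ¬(b ∧ ¬c) ∨ c) ∨ c
⇔ (¬¬a ∧ ¬¬(b ∧ ¬c) ∧ ¬c) ∨ c
⇔ (a ∧ ¬¬(b ∧ ¬c) ∧ ¬c) ∨ c
⇔ (a ∧ b ∧ ¬c ∧ ¬c) ∨ c
⇔ (a ∨ c) ∧ (b ∨ c) ∧ (¬c ∨ c) ∧ (¬c ∨ c)
⇔ (a ∨ c) ∧ (b ∨ c)

(a ∨ c) ∧ (b ∨ c)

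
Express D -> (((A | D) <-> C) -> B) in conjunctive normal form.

~D | ~C | B

D -> (((A | D) <-> C) -> B)
≡ ~D | (((A | D) <-> C) -> B)   [eliminate ->]
≡ ~D | ~((A | D) <-> C) | B   [eliminate ->]
≡ ~D | ~(((A | D) -> C) & (C -> (A | D))) | B   [eliminate <->]
≡ ~D | ~((~(A | D) | C) & (C -> (A | D))) | B   [eliminate ->]
≡ ~D | ~((~(A | D) | C) & (~C | A | D)) | B   [eliminate ->]
≡ ~D | ~(~(A | D) | C) | ~(~C | A | D) | B   [De Morgan]
≡ ~D | (~~(A | D) & ~C) | ~(~C | A | D) | B   [De Morgan]
≡ ~D | ((A | D) & ~C) | ~(~C | A | D) | B   [double negation]
≡ ~D | ((A | D) & ~C) | (~~C & ~A & ~D) | B   [De Morgan]
≡ ~D | ((A | D) & ~C) | (C & ~A & ~D) | B   [double negation]
≡ (~D | A | D | C | B) & (~D | A | D | ~A | B) & (~D | A | D | ~D | B) & (~D | ~C | C | B) & (~D | ~C | ~A | B) & (~D | ~C | ~D | B)   [distribute | over &]
≡ ~D | ~C | B   [simplify]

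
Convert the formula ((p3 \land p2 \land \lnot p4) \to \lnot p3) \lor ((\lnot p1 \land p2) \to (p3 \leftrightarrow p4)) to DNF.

((p3 \land p2 \land \lnot p4) \to \lnot p3) \lor ((\lnot p1 \land p2) \to (p3 \leftrightarrow p4))
≡ \lnot (p3 \land p2 \land \lnot p4) \lor \lnot p3 \lor ((\lnot p1 \land p2) \to (p3 \leftrightarrow p4))
≡ \lnot (p3 \land p2 \land \lnot p4) \lor \lnot p3 \lor \lnot (\lnot p1 \land p2) \lor (p3 \leftrightarrow p4)
≡ \lnot (p3 \land p2 \land \lnot p4) \lor \lnot p3 \lor \lnot (\lnot p1 \land p2) \lor ((p3 \to p4) \land (p4 \to p3))
≡ \lnot (p3 \land p2 \land \lnot p4) \lor \lnot p3 \lor \lnot (\lnot p1 \land p2) \lor ((\lnot p3 \lor p4) \land (p4 \to p3))
≡ \lnot (p3 \land p2 \land \lnot p4) \lor \lnot p3 \lor \lnot (\lnot p1 \land p2) \lor ((\lnot p3 \lor p4) \land (\lnot p4 \lor p3))
≡ \lnot p3 \lor \lnot p2 \lor \lnot \lnot p4 \lor \lnot p3 \lor \lnot (\lnot p1 \land p2) \lor ((\lnot p3 \lor p4) \land (\lnot p4 \lor p3))
≡ \lnot p3 \lor \lnot p2 \lor p4 \lor \lnot p3 \lor \lnot (\lnot p1 \land p2) \lor ((\lnot p3 \lor p4) \land (\lnot p4 \lor p3))
≡ \lnot p3 \lor \lnot p2 \lor p4 \lor \lnot p3 \lor \lnot \lnot p1 \lor \lnot p2 \lor ((\lnot p3 \lor p4) \land (\lnot p4 \lor p3))
≡ \lnot p3 \lor \lnot p2 \lor p4 \lor \lnot p3 \lor p1 \lor \lnot p2 \lor ((\lnot p3 \lor p4) \land (\lnot p4 \lor p3))
≡ \lnot p3 \lor \lnot p2 \lor p4 \lor \lnot p3 \lor p1 \lor \lnot p2 \lor (\lnot p3 \land \lnot p4) \lor (\lnot p3 \land p3) \lor (p4 \land \lnot p4) \lor (p4 \land p3)
≡ \lnot p3 \lor \lnot p2 \lor p4 \lor p1

\lnot p3 \lor \lnot p2 \lor p4 \lor p1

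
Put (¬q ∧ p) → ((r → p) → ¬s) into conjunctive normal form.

q ∨ ¬p ∨ ¬s

(¬q ∧ p) → ((r → p) → ¬s)
⇔ ¬(¬q ∧ p) ∨ ((r → p) → ¬s)   [eliminate →]
⇔ ¬(¬q ∧ p) ∨ ¬(r → p) ∨ ¬s   [eliminate →]
⇔ ¬(¬q ∧ p) ∨ ¬(¬r ∨ p) ∨ ¬s   [eliminate →]
⇔ ¬¬q ∨ ¬p ∨ ¬(¬r ∨ p) ∨ ¬s   [De Morgan]
⇔ q ∨ ¬p ∨ ¬(¬r ∨ p) ∨ ¬s   [double negation]
⇔ q ∨ ¬p ∨ (¬¬r ∧ ¬p) ∨ ¬s   [De Morgan]
⇔ q ∨ ¬p ∨ (r ∧ ¬p) ∨ ¬s   [double negation]
⇔ (q ∨ ¬p ∨ r ∨ ¬s) ∧ (q ∨ ¬p ∨ ¬p ∨ ¬s)   [distribute ∨ over ∧]
⇔ q ∨ ¬p ∨ ¬s   [simplify]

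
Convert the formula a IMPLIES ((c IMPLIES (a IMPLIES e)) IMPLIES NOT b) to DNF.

NOT a OR (c AND a AND NOT e) OR NOT b

a IMPLIES ((c IMPLIES (a IMPLIES e)) IMPLIES NOT b)
≡ NOT a OR ((c IMPLIES (a IMPLIES e)) IMPLIES NOT b)   [eliminate IMPLIES]
≡ NOT a OR NOT (c IMPLIES (a IMPLIES e)) OR NOT b   [eliminate IMPLIES]
≡ NOT a OR NOT (NOT c OR (a IMPLIES e)) OR NOT b   [eliminate IMPLIES]
≡ NOT a OR NOT (NOT c OR NOT a OR e) OR NOT b   [eliminate IMPLIES]
≡ NOT a OR (NOT NOT c AND NOT NOT a AND NOT e) OR NOT b   [De Morgan]
≡ NOT a OR (c AND NOT NOT a AND NOT e) OR NOT b   [double negation]
≡ NOT a OR (c AND a AND NOT e) OR NOT b   [double negation]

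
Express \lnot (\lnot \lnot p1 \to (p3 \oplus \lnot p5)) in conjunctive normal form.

p1 \land (\lnot p3 \lor \lnot p5) \land (p5 \lor p3)

\lnot (\lnot \lnot p1 \to (p3 \oplus \lnot p5))
≡ \lnot (\lnot \lnot \lnot p1 \lor (p3 \oplus \lnot p5))   — eliminate \to
≡ \lnot (\lnot \lnot \lnot p1 \lor ((p3 \lor \lnot p5) \land \lnot (p3 \land \lnot p5)))   — expand \oplus
≡ \lnot \lnot \lnot \lnot p1 \land \lnot ((p3 \lor \lnot p5) \land \lnot (p3 \land \lnot p5))   — De Morgan
≡ \lnot \lnot p1 \land \lnot ((p3 \lor \lnot p5) \land \lnot (p3 \land \lnot p5))   — double negation
≡ p1 \land \lnot ((p3 \lor \lnot p5) \land \lnot (p3 \land \lnot p5))   — double negation
≡ p1 \land (\lnot (p3 \lor \lnot p5) \lor \lnot \lnot (p3 \land \lnot p5))   — De Morgan
≡ p1 \land ((\lnot p3 \land \lnot \lnot p5) \lor \lnot \lnot (p3 \land \lnot p5))   — De Morgan
≡ p1 \land ((\lnot p3 \land p5) \lor \lnot \lnot (p3 \land \lnot p5))   — double negation
≡ p1 \land ((\lnot p3 \land p5) \lor (p3 \land \lnot p5))   — double negation
≡ p1 \land (\lnot p3 \lor p3) \land (\lnot p3 \lor \lnot p5) \land (p5 \lor p3) \land (p5 \lor \lnot p5)   — distribute \lor over \land
≡ p1 \land (\lnot p3 \lor \lnot p5) \land (p5 \lor p3)   — simplify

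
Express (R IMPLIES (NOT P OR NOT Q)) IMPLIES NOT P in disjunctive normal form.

(R AND P AND Q) OR NOT P

(R IMPLIES (NOT P OR NOT Q)) IMPLIES NOT P
= NOT (R IMPLIES (NOT P OR NOT Q)) OR NOT P   — eliminate IMPLIES
= NOT (NOT R OR NOT P OR NOT Q) OR NOT P   — eliminate IMPLIES
= (NOT NOT R AND NOT NOT P AND NOT NOT Q) OR NOT P   — De Morgan
= (R AND NOT NOT P AND NOT NOT Q) OR NOT P   — double negation
= (R AND P AND NOT NOT Q) OR NOT P   — double negation
= (R AND P AND Q) OR NOT P   — double negation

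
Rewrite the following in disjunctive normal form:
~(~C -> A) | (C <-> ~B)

~(~C -> A) | (C <-> ~B)
≡ ~(~~C | A) | (C <-> ~B)   [eliminate ->]
≡ ~(~~C | A) | ((C -> ~B) & (~B -> C))   [eliminate <->]
≡ ~(~~C | A) | ((~C | ~B) & (~B -> C))   [eliminate ->]
≡ ~(~~C | A) | ((~C | ~B) & (~~B | C))   [eliminate ->]
≡ (~~~C & ~A) | ((~C | ~B) & (~~B | C))   [De Morgan]
≡ (~C & ~A) | ((~C | ~B) & (~~B | C))   [double negation]
≡ (~C & ~A) | ((~C | ~B) & (B | C))   [double negation]
≡ (~C & ~A) | (~C & B) | (~C & C) | (~B & B) | (~B & C)   [distribute & over |]
≡ (~C & ~A) | (~C & B) | (~B & C)   [simplify]

(~C & ~A) | (~C & B) | (~B & C)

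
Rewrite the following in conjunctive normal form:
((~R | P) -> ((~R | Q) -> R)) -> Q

~R | Q

((~R | P) -> ((~R | Q) -> R)) -> Q
≡ ~((~R | P) -> ((~R | Q) -> R)) | Q   [eliminate ->]
≡ ~(~(~R | P) | ((~R | Q) -> R)) | Q   [eliminate ->]
≡ ~(~(~R | P) | ~(~R | Q) | R) | Q   [eliminate ->]
≡ (~~(~R | P) & ~~(~R | Q) & ~R) | Q   [De Morgan]
≡ ((~R | P) & ~~(~R | Q) & ~R) | Q   [double negation]
≡ ((~R | P) & (~R | Q) & ~R) | Q   [double negation]
≡ (~R | P | Q) & (~R | Q | Q) & (~R | Q)   [distribute | over &]
≡ ~R | Q   [simplify]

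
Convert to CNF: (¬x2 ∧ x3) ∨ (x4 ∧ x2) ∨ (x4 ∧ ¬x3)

(¬x2 ∨ x4) ∧ (x3 ∨ x4)

(¬x2 ∧ x3) ∨ (x4 ∧ x2) ∨ (x4 ∧ ¬x3)
⇔ (¬x2 ∨ x4 ∨ x4) ∧ (¬x2 ∨ x4 ∨ ¬x3) ∧ (¬x2 ∨ x2 ∨ x4) ∧ (¬x2 ∨ x2 ∨ ¬x3) ∧ (x3 ∨ x4 ∨ x4) ∧ (x3 ∨ x4 ∨ ¬x3) ∧ (x3 ∨ x2 ∨ x4) ∧ (x3 ∨ x2 ∨ ¬x3)   (distribute ∨ over ∧)
⇔ (¬x2 ∨ x4) ∧ (x3 ∨ x4)   (simplify)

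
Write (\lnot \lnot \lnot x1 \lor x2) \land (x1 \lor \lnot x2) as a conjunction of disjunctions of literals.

(\lnot x1 \lor x2) \land (x1 \lor \lnot x2)

(\lnot \lnot \lnot x1 \lor x2) \land (x1 \lor \lnot x2)
= (\lnot x1 \lor x2) \land (x1 \lor \lnot x2)   [double negation]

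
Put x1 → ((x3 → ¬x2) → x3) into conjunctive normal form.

¬x1 ∨ x3

x1 → ((x3 → ¬x2) → x3)
= ¬x1 ∨ ((x3 → ¬x2) → x3)   (eliminate →)
= ¬x1 ∨ ¬(x3 → ¬x2) ∨ x3   (eliminate →)
= ¬x1 ∨ ¬(¬x3 ∨ ¬x2) ∨ x3   (eliminate →)
= ¬x1 ∨ (¬¬x3 ∧ ¬¬x2) ∨ x3   (De Morgan)
= ¬x1 ∨ (x3 ∧ ¬¬x2) ∨ x3   (double negation)
= ¬x1 ∨ (x3 ∧ x2) ∨ x3   (double negation)
= (¬x1 ∨ x3 ∨ x3) ∧ (¬x1 ∨ x2 ∨ x3)   (distribute ∨ over ∧)
= ¬x1 ∨ x3   (simplify)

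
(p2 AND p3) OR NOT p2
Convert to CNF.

(p2 AND p3) OR NOT p2
≡ (p2 OR NOT p2) AND (p3 OR NOT p2)
≡ p3 OR NOT p2

p3 OR NOT p2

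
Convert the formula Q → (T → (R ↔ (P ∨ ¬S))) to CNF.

(¬Q ∨ ¬T ∨ ¬R ∨ P ∨ ¬S) ∧ (¬Q ∨ ¬T ∨ ¬P ∨ R) ∧ (¬Q ∨ ¬T ∨ S ∨ R)

Q → (T → (R ↔ (P ∨ ¬S)))
≡ ¬Q ∨ (T → (R ↔ (P ∨ ¬S)))
≡ ¬Q ∨ ¬T ∨ (R ↔ (P ∨ ¬S))
≡ ¬Q ∨ ¬T ∨ ((R → (P ∨ ¬S)) ∧ ((P ∨ ¬S) → R))
≡ ¬Q ∨ ¬T ∨ ((¬R ∨ P ∨ ¬S) ∧ ((P ∨ ¬S) → R))
≡ ¬Q ∨ ¬T ∨ ((¬R ∨ P ∨ ¬S) ∧ (¬(P ∨ ¬S) ∨ R))
≡ ¬Q ∨ ¬T ∨ ((¬R ∨ P ∨ ¬S) ∧ ((¬P ∧ ¬¬S) ∨ R))
≡ ¬Q ∨ ¬T ∨ ((¬R ∨ P ∨ ¬S) ∧ ((¬P ∧ S) ∨ R))
≡ (¬Q ∨ ¬T ∨ ¬R ∨ P ∨ ¬S) ∧ (¬Q ∨ ¬T ∨ ¬P ∨ R) ∧ (¬Q ∨ ¬T ∨ S ∨ R)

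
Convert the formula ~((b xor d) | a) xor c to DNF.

(~b & ~d & ~a & ~c) | (d & b & ~a & ~c) | (b & ~d & c) | (~b & d & c) | (a & c)

~((b xor d) | a) xor c
≡ (~((b xor d) | a) & ~c) | (~~((b xor d) | a) & c)   — expand xor
≡ (~((b & ~d) | (~b & d) | a) & ~c) | (~~((b xor d) | a) & c)   — expand xor
≡ (~((b & ~d) | (~b & d) | a) & ~c) | (~~((b & ~d) | (~b & d) | a) & c)   — expand xor
≡ (~(b & ~d) & ~(~b & d) & ~a & ~c) | (~~((b & ~d) | (~b & d) | a) & c)   — De Morgan
≡ ((~b | ~~d) & ~(~b & d) & ~a & ~c) | (~~((b & ~d) | (~b & d) | a) & c)   — De Morgan
≡ ((~b | d) & ~(~b & d) & ~a & ~c) | (~~((b & ~d) | (~b & d) | a) & c)   — double negation
≡ ((~b | d) & (~~b | ~d) & ~a & ~c) | (~~((b & ~d) | (~b & d) | a) & c)   — De Morgan
≡ ((~b | d) & (b | ~d) & ~a & ~c) | (~~((b & ~d) | (~b & d) | a) & c)   — double negation
≡ ((~b | d) & (b | ~d) & ~a & ~c) | (((b & ~d) | (~b & d) | a) & c)   — double negation
≡ (~b & b & ~a & ~c) | (~b & ~d & ~a & ~c) | (d & b & ~a & ~c) | (d & ~d & ~a & ~c) | (b & ~d & c) | (~b & d & c) | (a & c)   — distribute & over |
≡ (~b & ~d & ~a & ~c) | (d & b & ~a & ~c) | (b & ~d & c) | (~b & d & c) | (a & c)   — simplify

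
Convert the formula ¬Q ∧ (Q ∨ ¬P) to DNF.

¬Q ∧ (Q ∨ ¬P)
= (¬Q ∧ Q) ∨ (¬Q ∧ ¬P)   [distribute ∧ over ∨]
= ¬Q ∧ ¬P   [simplify]

¬Q ∧ ¬P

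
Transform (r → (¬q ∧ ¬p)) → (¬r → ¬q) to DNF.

r ∨ ¬q

(r → (¬q ∧ ¬p)) → (¬r → ¬q)
≡ ¬(r → (¬q ∧ ¬p)) ∨ (¬r → ¬q)   — eliminate →
≡ ¬(¬r ∨ (¬q ∧ ¬p)) ∨ (¬r → ¬q)   — eliminate →
≡ ¬(¬r ∨ (¬q ∧ ¬p)) ∨ ¬¬r ∨ ¬q   — eliminate →
≡ (¬¬r ∧ ¬(¬q ∧ ¬p)) ∨ ¬¬r ∨ ¬q   — De Morgan
≡ (r ∧ ¬(¬q ∧ ¬p)) ∨ ¬¬r ∨ ¬q   — double negation
≡ (r ∧ (¬¬q ∨ ¬¬p)) ∨ ¬¬r ∨ ¬q   — De Morgan
≡ (r ∧ (q ∨ ¬¬p)) ∨ ¬¬r ∨ ¬q   — double negation
≡ (r ∧ (q ∨ p)) ∨ ¬¬r ∨ ¬q   — double negation
≡ (r ∧ (q ∨ p)) ∨ r ∨ ¬q   — double negation
≡ (r ∧ q) ∨ (r ∧ p) ∨ r ∨ ¬q   — distribute ∧ over ∨
≡ r ∨ ¬q   — simplify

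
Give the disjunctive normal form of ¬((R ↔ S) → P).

(¬R ∧ ¬S ∧ ¬P) ∨ (S ∧ R ∧ ¬P)

¬((R ↔ S) → P)
= ¬(¬(R ↔ S) ∨ P)   (eliminate →)
= ¬(¬((R → S) ∧ (S → R)) ∨ P)   (eliminate ↔)
= ¬(¬((¬R ∨ S) ∧ (S → R)) ∨ P)   (eliminate →)
= ¬(¬((¬R ∨ S) ∧ (¬S ∨ R)) ∨ P)   (eliminate →)
= ¬¬((¬R ∨ S) ∧ (¬S ∨ R)) ∧ ¬P   (De Morgan)
= (¬R ∨ S) ∧ (¬S ∨ R) ∧ ¬P   (double negation)
= (¬R ∧ ¬S ∧ ¬P) ∨ (¬R ∧ R ∧ ¬P) ∨ (S ∧ ¬S ∧ ¬P) ∨ (S ∧ R ∧ ¬P)   (distribute ∧ over ∨)
= (¬R ∧ ¬S ∧ ¬P) ∨ (S ∧ R ∧ ¬P)   (simplify)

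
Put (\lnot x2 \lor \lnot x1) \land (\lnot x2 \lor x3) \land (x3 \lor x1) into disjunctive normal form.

(\lnot x2 \lor \lnot x1) \land (\lnot x2 \lor x3) \land (x3 \lor x1)
⇔ (\lnot x2 \land \lnot x2 \land x3) \lor (\lnot x2 \land \lnot x2 \land x1) \lor (\lnot x2 \land x3 \land x3) \lor (\lnot x2 \land x3 \land x1) \lor (\lnot x1 \land \lnot x2 \land x3) \lor (\lnot x1 \land \lnot x2 \land x1) \lor (\lnot x1 \land x3 \land x3) \lor (\lnot x1 \land x3 \land x1)   [distribute \land over \lor]
⇔ (\lnot x2 \land x3) \lor (\lnot x2 \land x1) \lor (\lnot x1 \land x3)   [simplify]

(\lnot x2 \land x3) \lor (\lnot x2 \land x1) \lor (\lnot x1 \land x3)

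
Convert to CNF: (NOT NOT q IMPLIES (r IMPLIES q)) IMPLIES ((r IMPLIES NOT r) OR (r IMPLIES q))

(NOT NOT q IMPLIES (r IMPLIES q)) IMPLIES ((r IMPLIES NOT r) OR (r IMPLIES q))
≡ NOT (NOT NOT q IMPLIES (r IMPLIES q)) OR (r IMPLIES NOT r) OR (r IMPLIES q)   — eliminate IMPLIES
≡ NOT (NOT NOT NOT q OR (r IMPLIES q)) OR (r IMPLIES NOT r) OR (r IMPLIES q)   — eliminate IMPLIES
≡ NOT (NOT NOT NOT q OR NOT r OR q) OR (r IMPLIES NOT r) OR (r IMPLIES q)   — eliminate IMPLIES
≡ NOT (NOT NOT NOT q OR NOT r OR q) OR NOT r OR NOT r OR (r IMPLIES q)   — eliminate IMPLIES
≡ NOT (NOT NOT NOT q OR NOT r OR q) OR NOT r OR NOT r OR NOT r OR q   — eliminate IMPLIES
≡ (NOT NOT NOT NOT q AND NOT NOT r AND NOT q) OR NOT r OR NOT r OR NOT r OR q   — De Morgan
≡ (NOT NOT q AND NOT NOT r AND NOT q) OR NOT r OR NOT r OR NOT r OR q   — double negation
≡ (q AND NOT NOT r AND NOT q) OR NOT r OR NOT r OR NOT r OR q   — double negation
≡ (q AND r AND NOT q) OR NOT r OR NOT r OR NOT r OR q   — double negation
≡ (q OR NOT r OR NOT r OR NOT r OR q) AND (r OR NOT r OR NOT r OR NOT r OR q) AND (NOT q OR NOT r OR NOT r OR NOT r OR q)   — distribute OR over AND
≡ q OR NOT r   — simplify

q OR NOT r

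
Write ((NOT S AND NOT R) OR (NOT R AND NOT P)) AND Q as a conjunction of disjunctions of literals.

(NOT S OR NOT P) AND NOT R AND Q

((NOT S AND NOT R) OR (NOT R AND NOT P)) AND Q
= (NOT S OR NOT R) AND (NOT S OR NOT P) AND (NOT R OR NOT R) AND (NOT R OR NOT P) AND Q   [distribute OR over AND]
= (NOT S OR NOT P) AND NOT R AND Q   [simplify]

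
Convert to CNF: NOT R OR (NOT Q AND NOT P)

(NOT R OR NOT Q) AND (NOT R OR NOT P)

NOT R OR (NOT Q AND NOT P)
⇔ (NOT R OR NOT Q) AND (NOT R OR NOT P)   [distribute OR over AND]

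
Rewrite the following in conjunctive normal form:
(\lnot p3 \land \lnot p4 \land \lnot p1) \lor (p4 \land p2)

(\lnot p3 \lor p4) \land (\lnot p3 \lor p2) \land (\lnot p4 \lor p2) \land (\lnot p1 \lor p4) \land (\lnot p1 \lor p2)

(\lnot p3 \land \lnot p4 \land \lnot p1) \lor (p4 \land p2)
≡ (\lnot p3 \lor p4) \land (\lnot p3 \lor p2) \land (\lnot p4 \lor p4) \land (\lnot p4 \lor p2) \land (\lnot p1 \lor p4) \land (\lnot p1 \lor p2)   (distribute \lor over \land)
≡ (\lnot p3 \lor p4) \land (\lnot p3 \lor p2) \land (\lnot p4 \lor p2) \land (\lnot p1 \lor p4) \land (\lnot p1 \lor p2)   (simplify)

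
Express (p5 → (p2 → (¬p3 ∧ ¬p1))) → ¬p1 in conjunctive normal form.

(p5 ∨ ¬p1) ∧ (p2 ∨ ¬p1)

(p5 → (p2 → (¬p3 ∧ ¬p1))) → ¬p1
≡ ¬(p5 → (p2 → (¬p3 ∧ ¬p1))) ∨ ¬p1   — eliminate →
≡ ¬(¬p5 ∨ (p2 → (¬p3 ∧ ¬p1))) ∨ ¬p1   — eliminate →
≡ ¬(¬p5 ∨ ¬p2 ∨ (¬p3 ∧ ¬p1)) ∨ ¬p1   — eliminate →
≡ (¬¬p5 ∧ ¬¬p2 ∧ ¬(¬p3 ∧ ¬p1)) ∨ ¬p1   — De Morgan
≡ (p5 ∧ ¬¬p2 ∧ ¬(¬p3 ∧ ¬p1)) ∨ ¬p1   — double negation
≡ (p5 ∧ p2 ∧ ¬(¬p3 ∧ ¬p1)) ∨ ¬p1   — double negation
≡ (p5 ∧ p2 ∧ (¬¬p3 ∨ ¬¬p1)) ∨ ¬p1   — De Morgan
≡ (p5 ∧ p2 ∧ (p3 ∨ ¬¬p1)) ∨ ¬p1   — double negation
≡ (p5 ∧ p2 ∧ (p3 ∨ p1)) ∨ ¬p1   — double negation
≡ (p5 ∨ ¬p1) ∧ (p2 ∨ ¬p1) ∧ (p3 ∨ p1 ∨ ¬p1)   — distribute ∨ over ∧
≡ (p5 ∨ ¬p1) ∧ (p2 ∨ ¬p1)   — simplify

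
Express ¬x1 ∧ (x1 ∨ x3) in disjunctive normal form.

¬x1 ∧ x3

¬x1 ∧ (x1 ∨ x3)
≡ ¬x1 ∧ x1 ∨ ¬x1 ∧ x3   [distribute ∧ over ∨]
≡ ¬x1 ∧ x3   [simplify]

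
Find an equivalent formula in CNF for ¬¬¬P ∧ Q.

¬P ∧ Q

¬¬¬P ∧ Q
≡ ¬P ∧ Q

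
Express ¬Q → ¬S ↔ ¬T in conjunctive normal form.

(¬Q ∨ ¬T) ∧ (S ∨ ¬T) ∧ (T ∨ Q ∨ ¬S)

¬Q → ¬S ↔ ¬T
= ((¬Q → ¬S) → ¬T) ∧ (¬T → (¬Q → ¬S))   [eliminate ↔]
= (¬(¬Q → ¬S) ∨ ¬T) ∧ (¬T → (¬Q → ¬S))   [eliminate →]
= (¬(¬¬Q ∨ ¬S) ∨ ¬T) ∧ (¬T → (¬Q → ¬S))   [eliminate →]
= (¬(¬¬Q ∨ ¬S) ∨ ¬T) ∧ (¬¬T ∨ (¬Q → ¬S))   [eliminate →]
= (¬(¬¬Q ∨ ¬S) ∨ ¬T) ∧ (¬¬T ∨ ¬¬Q ∨ ¬S)   [eliminate →]
= (¬¬¬Q ∧ ¬¬S ∨ ¬T) ∧ (¬¬T ∨ ¬¬Q ∨ ¬S)   [De Morgan]
= (¬Q ∧ ¬¬S ∨ ¬T) ∧ (¬¬T ∨ ¬¬Q ∨ ¬S)   [double negation]
= (¬Q ∧ S ∨ ¬T) ∧ (¬¬T ∨ ¬¬Q ∨ ¬S)   [double negation]
= (¬Q ∧ S ∨ ¬T) ∧ (T ∨ ¬¬Q ∨ ¬S)   [double negation]
= (¬Q ∧ S ∨ ¬T) ∧ (T ∨ Q ∨ ¬S)   [double negation]
= (¬Q ∨ ¬T) ∧ (S ∨ ¬T) ∧ (T ∨ Q ∨ ¬S)   [distribute ∨ over ∧]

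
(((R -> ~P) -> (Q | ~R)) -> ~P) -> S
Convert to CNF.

P | S

(((R -> ~P) -> (Q | ~R)) -> ~P) -> S
≡ ~(((R -> ~P) -> (Q | ~R)) -> ~P) | S   [eliminate ->]
≡ ~(~((R -> ~P) -> (Q | ~R)) | ~P) | S   [eliminate ->]
≡ ~(~(~(R -> ~P) | Q | ~R) | ~P) | S   [eliminate ->]
≡ ~(~(~(~R | ~P) | Q | ~R) | ~P) | S   [eliminate ->]
≡ (~~(~(~R | ~P) | Q | ~R) & ~~P) | S   [De Morgan]
≡ ((~(~R | ~P) | Q | ~R) & ~~P) | S   [double negation]
≡ (((~~R & ~~P) | Q | ~R) & ~~P) | S   [De Morgan]
≡ (((R & ~~P) | Q | ~R) & ~~P) | S   [double negation]
≡ (((R & P) | Q | ~R) & ~~P) | S   [double negation]
≡ (((R & P) | Q | ~R) & P) | S   [double negation]
≡ (R | Q | ~R | S) & (P | Q | ~R | S) & (P | S)   [distribute | over &]
≡ P | S   [simplify]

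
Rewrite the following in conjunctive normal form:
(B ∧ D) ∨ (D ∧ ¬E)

(B ∨ ¬E) ∧ D

(B ∧ D) ∨ (D ∧ ¬E)
⇔ (B ∨ D) ∧ (B ∨ ¬E) ∧ (D ∨ D) ∧ (D ∨ ¬E)   [distribute ∨ over ∧]
⇔ (B ∨ ¬E) ∧ D   [simplify]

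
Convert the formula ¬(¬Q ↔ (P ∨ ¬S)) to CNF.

(¬Q ∨ P ∨ ¬S) ∧ (¬P ∨ Q) ∧ (S ∨ Q)

¬(¬Q ↔ (P ∨ ¬S))
≡ ¬((¬Q → (P ∨ ¬S)) ∧ ((P ∨ ¬S) → ¬Q))   [eliminate ↔]
≡ ¬((¬¬Q ∨ P ∨ ¬S) ∧ ((P ∨ ¬S) → ¬Q))   [eliminate →]
≡ ¬((¬¬Q ∨ P ∨ ¬S) ∧ (¬(P ∨ ¬S) ∨ ¬Q))   [eliminate →]
≡ ¬(¬¬Q ∨ P ∨ ¬S) ∨ ¬(¬(P ∨ ¬S) ∨ ¬Q)   [De Morgan]
≡ (¬¬¬Q ∧ ¬P ∧ ¬¬S) ∨ ¬(¬(P ∨ ¬S) ∨ ¬Q)   [De Morgan]
≡ (¬Q ∧ ¬P ∧ ¬¬S) ∨ ¬(¬(P ∨ ¬S) ∨ ¬Q)   [double negation]
≡ (¬Q ∧ ¬P ∧ S) ∨ ¬(¬(P ∨ ¬S) ∨ ¬Q)   [double negation]
≡ (¬Q ∧ ¬P ∧ S) ∨ (¬¬(P ∨ ¬S) ∧ ¬¬Q)   [De Morgan]
≡ (¬Q ∧ ¬P ∧ S) ∨ ((P ∨ ¬S) ∧ ¬¬Q)   [double negation]
≡ (¬Q ∧ ¬P ∧ S) ∨ ((P ∨ ¬S) ∧ Q)   [double negation]
≡ (¬Q ∨ P ∨ ¬S) ∧ (¬Q ∨ Q) ∧ (¬P ∨ P ∨ ¬S) ∧ (¬P ∨ Q) ∧ (S ∨ P ∨ ¬S) ∧ (S ∨ Q)   [distribute ∨ over ∧]
≡ (¬Q ∨ P ∨ ¬S) ∧ (¬P ∨ Q) ∧ (S ∨ Q)   [simplify]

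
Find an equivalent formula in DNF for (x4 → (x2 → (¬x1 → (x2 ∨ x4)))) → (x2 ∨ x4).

(x4 → (x2 → (¬x1 → (x2 ∨ x4)))) → (x2 ∨ x4)
≡ ¬(x4 → (x2 → (¬x1 → (x2 ∨ x4)))) ∨ x2 ∨ x4   [eliminate →]
≡ ¬(¬x4 ∨ (x2 → (¬x1 → (x2 ∨ x4)))) ∨ x2 ∨ x4   [eliminate →]
≡ ¬(¬x4 ∨ ¬x2 ∨ (¬x1 → (x2 ∨ x4))) ∨ x2 ∨ x4   [eliminate →]
≡ ¬(¬x4 ∨ ¬x2 ∨ ¬¬x1 ∨ x2 ∨ x4) ∨ x2 ∨ x4   [eliminate →]
≡ (¬¬x4 ∧ ¬¬x2 ∧ ¬¬¬x1 ∧ ¬x2 ∧ ¬x4) ∨ x2 ∨ x4   [De Morgan]
≡ (x4 ∧ ¬¬x2 ∧ ¬¬¬x1 ∧ ¬x2 ∧ ¬x4) ∨ x2 ∨ x4   [double negation]
≡ (x4 ∧ x2 ∧ ¬¬¬x1 ∧ ¬x2 ∧ ¬x4) ∨ x2 ∨ x4   [double negation]
≡ (x4 ∧ x2 ∧ ¬x1 ∧ ¬x2 ∧ ¬x4) ∨ x2 ∨ x4   [double negation]
≡ x2 ∨ x4   [simplify]

x2 ∨ x4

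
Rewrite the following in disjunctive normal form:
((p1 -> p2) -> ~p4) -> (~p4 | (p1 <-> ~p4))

((p1 -> p2) -> ~p4) -> (~p4 | (p1 <-> ~p4))
≡ ~((p1 -> p2) -> ~p4) | ~p4 | (p1 <-> ~p4)   [eliminate ->]
≡ ~(~(p1 -> p2) | ~p4) | ~p4 | (p1 <-> ~p4)   [eliminate ->]
≡ ~(~(~p1 | p2) | ~p4) | ~p4 | (p1 <-> ~p4)   [eliminate ->]
≡ ~(~(~p1 | p2) | ~p4) | ~p4 | ((p1 -> ~p4) & (~p4 -> p1))   [eliminate <->]
≡ ~(~(~p1 | p2) | ~p4) | ~p4 | ((~p1 | ~p4) & (~p4 -> p1))   [eliminate ->]
≡ ~(~(~p1 | p2) | ~p4) | ~p4 | ((~p1 | ~p4) & (~~p4 | p1))   [eliminate ->]
≡ (~~(~p1 | p2) & ~~p4) | ~p4 | ((~p1 | ~p4) & (~~p4 | p1))   [De Morgan]
≡ ((~p1 | p2) & ~~p4) | ~p4 | ((~p1 | ~p4) & (~~p4 | p1))   [double negation]
≡ ((~p1 | p2) & p4) | ~p4 | ((~p1 | ~p4) & (~~p4 | p1))   [double negation]
≡ ((~p1 | p2) & p4) | ~p4 | ((~p1 | ~p4) & (p4 | p1))   [double negation]
≡ (~p1 & p4) | (p2 & p4) | ~p4 | (~p1 & p4) | (~p1 & p1) | (~p4 & p4) | (~p4 & p1)   [distribute & over |]
≡ (~p1 & p4) | (p2 & p4) | ~p4   [simplify]

(~p1 & p4) | (p2 & p4) | ~p4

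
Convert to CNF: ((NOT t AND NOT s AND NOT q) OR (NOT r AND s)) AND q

(NOT t OR NOT r) AND (NOT t OR s) AND (NOT s OR NOT r) AND (NOT q OR NOT r) AND (NOT q OR s) AND q

((NOT t AND NOT s AND NOT q) OR (NOT r AND s)) AND q
⇔ (NOT t OR NOT r) AND (NOT t OR s) AND (NOT s OR NOT r) AND (NOT s OR s) AND (NOT q OR NOT r) AND (NOT q OR s) AND q   [distribute OR over AND]
⇔ (NOT t OR NOT r) AND (NOT t OR s) AND (NOT s OR NOT r) AND (NOT q OR NOT r) AND (NOT q OR s) AND q   [simplify]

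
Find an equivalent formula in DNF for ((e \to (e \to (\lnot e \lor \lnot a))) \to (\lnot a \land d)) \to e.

(\lnot e \land a) \lor (\lnot e \land \lnot d) \lor (\lnot a \land \lnot d) \lor e

((e \to (e \to (\lnot e \lor \lnot a))) \to (\lnot a \land d)) \to e
≡ \lnot ((e \to (e \to (\lnot e \lor \lnot a))) \to (\lnot a \land d)) \lor e   — eliminate \to
≡ \lnot (\lnot (e \to (e \to (\lnot e \lor \lnot a))) \lor (\lnot a \land d)) \lor e   — eliminate \to
≡ \lnot (\lnot (\lnot e \lor (e \to (\lnot e \lor \lnot a))) \lor (\lnot a \land d)) \lor e   — eliminate \to
≡ \lnot (\lnot (\lnot e \lor \lnot e \lor \lnot e \lor \lnot a) \lor (\lnot a \land d)) \lor e   — eliminate \to
≡ (\lnot \lnot (\lnot e \lor \lnot e \lor \lnot e \lor \lnot a) \land \lnot (\lnot a \land d)) \lor e   — De Morgan
≡ ((\lnot e \lor \lnot e \lor \lnot e \lor \lnot a) \land \lnot (\lnot a \land d)) \lor e   — double negation
≡ ((\lnot e \lor \lnot e \lor \lnot e \lor \lnot a) \land (\lnot \lnot a \lor \lnot d)) \lor e   — De Morgan
≡ ((\lnot e \lor \lnot e \lor \lnot e \lor \lnot a) \land (a \lor \lnot d)) \lor e   — double negation
≡ (\lnot e \land a) \lor (\lnot e \land \lnot d) \lor (\lnot e \land a) \lor (\lnot e \land \lnot d) \lor (\lnot e \land a) \lor (\lnot e \land \lnot d) \lor (\lnot a \land a) \lor (\lnot a \land \lnot d) \lor e   — distribute \land over \lor
≡ (\lnot e \land a) \lor (\lnot e \land \lnot d) \lor (\lnot a \land \lnot d) \lor e   — simplify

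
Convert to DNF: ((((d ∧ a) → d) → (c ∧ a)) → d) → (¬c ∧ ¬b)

((((d ∧ a) → d) → (c ∧ a)) → d) → (¬c ∧ ¬b)
≡ ¬((((d ∧ a) → d) → (c ∧ a)) → d) ∨ (¬c ∧ ¬b)   (eliminate →)
≡ ¬(¬(((d ∧ a) → d) → (c ∧ a)) ∨ d) ∨ (¬c ∧ ¬b)   (eliminate →)
≡ ¬(¬(¬((d ∧ a) → d) ∨ (c ∧ a)) ∨ d) ∨ (¬c ∧ ¬b)   (eliminate →)
≡ ¬(¬(¬(¬(d ∧ a) ∨ d) ∨ (c ∧ a)) ∨ d) ∨ (¬c ∧ ¬b)   (eliminate →)
≡ (¬¬(¬(¬(d ∧ a) ∨ d) ∨ (c ∧ a)) ∧ ¬d) ∨ (¬c ∧ ¬b)   (De Morgan)
≡ ((¬(¬(d ∧ a) ∨ d) ∨ (c ∧ a)) ∧ ¬d) ∨ (¬c ∧ ¬b)   (double negation)
≡ (((¬¬(d ∧ a) ∧ ¬d) ∨ (c ∧ a)) ∧ ¬d) ∨ (¬c ∧ ¬b)   (De Morgan)
≡ (((d ∧ a ∧ ¬d) ∨ (c ∧ a)) ∧ ¬d) ∨ (¬c ∧ ¬b)   (double negation)
≡ (d ∧ a ∧ ¬d ∧ ¬d) ∨ (c ∧ a ∧ ¬d) ∨ (¬c ∧ ¬b)   (distribute ∧ over ∨)
≡ (c ∧ a ∧ ¬d) ∨ (¬c ∧ ¬b)   (simplify)

(c ∧ a ∧ ¬d) ∨ (¬c ∧ ¬b)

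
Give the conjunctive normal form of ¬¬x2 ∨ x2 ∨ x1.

¬¬x2 ∨ x2 ∨ x1
≡ x2 ∨ x2 ∨ x1   [double negation]
≡ x2 ∨ x1   [simplify]

x2 ∨ x1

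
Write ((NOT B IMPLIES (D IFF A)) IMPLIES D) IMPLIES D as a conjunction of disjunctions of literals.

B OR NOT A OR D

((NOT B IMPLIES (D IFF A)) IMPLIES D) IMPLIES D
⇔ NOT ((NOT B IMPLIES (D IFF A)) IMPLIES D) OR D   — eliminate IMPLIES
⇔ NOT (NOT (NOT B IMPLIES (D IFF A)) OR D) OR D   — eliminate IMPLIES
⇔ NOT (NOT (NOT NOT B OR (D IFF A)) OR D) OR D   — eliminate IMPLIES
⇔ NOT (NOT (NOT NOT B OR ((D IMPLIES A) AND (A IMPLIES D))) OR D) OR D   — eliminate IFF
⇔ NOT (NOT (NOT NOT B OR ((NOT D OR A) AND (A IMPLIES D))) OR D) OR D   — eliminate IMPLIES
⇔ NOT (NOT (NOT NOT B OR ((NOT D OR A) AND (NOT A OR D))) OR D) OR D   — eliminate IMPLIES
⇔ (NOT NOT (NOT NOT B OR ((NOT D OR A) AND (NOT A OR D))) AND NOT D) OR D   — De Morgan
⇔ ((NOT NOT B OR ((NOT D OR A) AND (NOT A OR D))) AND NOT D) OR D   — double negation
⇔ ((B OR ((NOT D OR A) AND (NOT A OR D))) AND NOT D) OR D   — double negation
⇔ (B OR NOT D OR A OR D) AND (B OR NOT A OR D OR D) AND (NOT D OR D)   — distribute OR over AND
⇔ B OR NOT A OR D   — simplify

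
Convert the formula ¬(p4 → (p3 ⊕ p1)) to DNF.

¬(p4 → (p3 ⊕ p1))
= ¬(¬p4 ∨ (p3 ⊕ p1))   — eliminate →
= ¬(¬p4 ∨ (p3 ∧ ¬p1) ∨ (¬p3 ∧ p1))   — expand ⊕
= ¬¬p4 ∧ ¬(p3 ∧ ¬p1) ∧ ¬(¬p3 ∧ p1)   — De Morgan
= p4 ∧ ¬(p3 ∧ ¬p1) ∧ ¬(¬p3 ∧ p1)   — double negation
= p4 ∧ (¬p3 ∨ ¬¬p1) ∧ ¬(¬p3 ∧ p1)   — De Morgan
= p4 ∧ (¬p3 ∨ p1) ∧ ¬(¬p3 ∧ p1)   — double negation
= p4 ∧ (¬p3 ∨ p1) ∧ (¬¬p3 ∨ ¬p1)   — De Morgan
= p4 ∧ (¬p3 ∨ p1) ∧ (p3 ∨ ¬p1)   — double negation
= (p4 ∧ ¬p3 ∧ p3) ∨ (p4 ∧ ¬p3 ∧ ¬p1) ∨ (p4 ∧ p1 ∧ p3) ∨ (p4 ∧ p1 ∧ ¬p1)   — distribute ∧ over ∨
= (p4 ∧ ¬p3 ∧ ¬p1) ∨ (p4 ∧ p1 ∧ p3)   — simplify

(p4 ∧ ¬p3 ∧ ¬p1) ∨ (p4 ∧ p1 ∧ p3)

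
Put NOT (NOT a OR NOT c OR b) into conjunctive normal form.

a AND c AND NOT b

NOT (NOT a OR NOT c OR b)
≡ NOT NOT a AND NOT NOT c AND NOT b   [De Morgan]
≡ a AND NOT NOT c AND NOT b   [double negation]
≡ a AND c AND NOT b   [double negation]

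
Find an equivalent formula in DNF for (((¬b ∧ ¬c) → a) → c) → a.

(b ∧ ¬c) ∨ a

(((¬b ∧ ¬c) → a) → c) → a
= ¬(((¬b ∧ ¬c) → a) → c) ∨ a   — eliminate →
= ¬(¬((¬b ∧ ¬c) → a) ∨ c) ∨ a   — eliminate →
= ¬(¬(¬(¬b ∧ ¬c) ∨ a) ∨ c) ∨ a   — eliminate →
= (¬¬(¬(¬b ∧ ¬c) ∨ a) ∧ ¬c) ∨ a   — De Morgan
= ((¬(¬b ∧ ¬c) ∨ a) ∧ ¬c) ∨ a   — double negation
= ((¬¬b ∨ ¬¬c ∨ a) ∧ ¬c) ∨ a   — De Morgan
= ((b ∨ ¬¬c ∨ a) ∧ ¬c) ∨ a   — double negation
= ((b ∨ c ∨ a) ∧ ¬c) ∨ a   — double negation
= (b ∧ ¬c) ∨ (c ∧ ¬c) ∨ (a ∧ ¬c) ∨ a   — distribute ∧ over ∨
= (b ∧ ¬c) ∨ a   — simplify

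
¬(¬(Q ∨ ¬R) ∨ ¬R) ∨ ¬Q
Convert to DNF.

(Q ∧ R) ∨ ¬Q

¬(¬(Q ∨ ¬R) ∨ ¬R) ∨ ¬Q
= (¬¬(Q ∨ ¬R) ∧ ¬¬R) ∨ ¬Q
= ((Q ∨ ¬R) ∧ ¬¬R) ∨ ¬Q
= ((Q ∨ ¬R) ∧ R) ∨ ¬Q
= (Q ∧ R) ∨ (¬R ∧ R) ∨ ¬Q
= (Q ∧ R) ∨ ¬Q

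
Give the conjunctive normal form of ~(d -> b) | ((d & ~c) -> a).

~(d -> b) | ((d & ~c) -> a)
≡ ~(~d | b) | ((d & ~c) -> a)
≡ ~(~d | b) | ~(d & ~c) | a
≡ (~~d & ~b) | ~(d & ~c) | a
≡ (d & ~b) | ~(d & ~c) | a
≡ (d & ~b) | ~d | ~~c | a
≡ (d & ~b) | ~d | c | a
≡ (d | ~d | c | a) & (~b | ~d | c | a)
≡ ~b | ~d | c | a

~b | ~d | c | a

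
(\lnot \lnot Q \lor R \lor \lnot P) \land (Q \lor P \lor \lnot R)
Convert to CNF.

(Q \lor R \lor \lnot P) \land (Q \lor P \lor \lnot R)

(\lnot \lnot Q \lor R \lor \lnot P) \land (Q \lor P \lor \lnot R)
⇔ (Q \lor R \lor \lnot P) \land (Q \lor P \lor \lnot R)   — double negation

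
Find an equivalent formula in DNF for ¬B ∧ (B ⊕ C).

¬B ∧ C

¬B ∧ (B ⊕ C)
= ¬B ∧ (B ∧ ¬C ∨ ¬B ∧ C)   [expand ⊕]
= ¬B ∧ B ∧ ¬C ∨ ¬B ∧ ¬B ∧ C   [distribute ∧ over ∨]
= ¬B ∧ C   [simplify]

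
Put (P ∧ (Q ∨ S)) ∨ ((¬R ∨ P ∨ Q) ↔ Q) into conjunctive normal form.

(P ∨ R ∨ Q) ∧ (Q ∨ S ∨ R) ∧ (Q ∨ S ∨ ¬P)

(P ∧ (Q ∨ S)) ∨ ((¬R ∨ P ∨ Q) ↔ Q)
≡ (P ∧ (Q ∨ S)) ∨ (((¬R ∨ P ∨ Q) → Q) ∧ (Q → (¬R ∨ P ∨ Q)))   [eliminate ↔]
≡ (P ∧ (Q ∨ S)) ∨ ((¬(¬R ∨ P ∨ Q) ∨ Q) ∧ (Q → (¬R ∨ P ∨ Q)))   [eliminate →]
≡ (P ∧ (Q ∨ S)) ∨ ((¬(¬R ∨ P ∨ Q) ∨ Q) ∧ (¬Q ∨ ¬R ∨ P ∨ Q))   [eliminate →]
≡ (P ∧ (Q ∨ S)) ∨ (((¬¬R ∧ ¬P ∧ ¬Q) ∨ Q) ∧ (¬Q ∨ ¬R ∨ P ∨ Q))   [De Morgan]
≡ (P ∧ (Q ∨ S)) ∨ (((R ∧ ¬P ∧ ¬Q) ∨ Q) ∧ (¬Q ∨ ¬R ∨ P ∨ Q))   [double negation]
≡ (P ∨ R ∨ Q) ∧ (P ∨ ¬P ∨ Q) ∧ (P ∨ ¬Q ∨ Q) ∧ (P ∨ ¬Q ∨ ¬R ∨ P ∨ Q) ∧ (Q ∨ S ∨ R ∨ Q) ∧ (Q ∨ S ∨ ¬P ∨ Q) ∧ (Q ∨ S ∨ ¬Q ∨ Q) ∧ (Q ∨ S ∨ ¬Q ∨ ¬R ∨ P ∨ Q)   [distribute ∨ over ∧]
≡ (P ∨ R ∨ Q) ∧ (Q ∨ S ∨ R) ∧ (Q ∨ S ∨ ¬P)   [simplify]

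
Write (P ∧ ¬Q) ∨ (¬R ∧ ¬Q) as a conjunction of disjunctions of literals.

(P ∧ ¬Q) ∨ (¬R ∧ ¬Q)
≡ (P ∨ ¬R) ∧ (P ∨ ¬Q) ∧ (¬Q ∨ ¬R) ∧ (¬Q ∨ ¬Q)   (distribute ∨ over ∧)
≡ (P ∨ ¬R) ∧ ¬Q   (simplify)

(P ∨ ¬R) ∧ ¬Q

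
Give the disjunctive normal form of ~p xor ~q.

~p xor ~q
≡ (~p & ~~q) | (~~p & ~q)   [expand xor]
≡ (~p & q) | (~~p & ~q)   [double negation]
≡ (~p & q) | (p & ~q)   [double negation]

(~p & q) | (p & ~q)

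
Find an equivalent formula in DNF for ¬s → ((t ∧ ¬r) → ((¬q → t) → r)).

s ∨ ¬t ∨ r

¬s → ((t ∧ ¬r) → ((¬q → t) → r))
≡ ¬¬s ∨ ((t ∧ ¬r) → ((¬q → t) → r))   (eliminate →)
≡ ¬¬s ∨ ¬(t ∧ ¬r) ∨ ((¬q → t) → r)   (eliminate →)
≡ ¬¬s ∨ ¬(t ∧ ¬r) ∨ ¬(¬q → t) ∨ r   (eliminate →)
≡ ¬¬s ∨ ¬(t ∧ ¬r) ∨ ¬(¬¬q ∨ t) ∨ r   (eliminate →)
≡ s ∨ ¬(t ∧ ¬r) ∨ ¬(¬¬q ∨ t) ∨ r   (double negation)
≡ s ∨ ¬t ∨ ¬¬r ∨ ¬(¬¬q ∨ t) ∨ r   (De Morgan)
≡ s ∨ ¬t ∨ r ∨ ¬(¬¬q ∨ t) ∨ r   (double negation)
≡ s ∨ ¬t ∨ r ∨ (¬¬¬q ∧ ¬t) ∨ r   (De Morgan)
≡ s ∨ ¬t ∨ r ∨ (¬q ∧ ¬t) ∨ r   (double negation)
≡ s ∨ ¬t ∨ r   (simplify)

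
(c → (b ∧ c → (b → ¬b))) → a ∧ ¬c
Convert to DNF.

c ∧ b ∨ a ∧ ¬c

(c → (b ∧ c → (b → ¬b))) → a ∧ ¬c
≡ ¬(c → (b ∧ c → (b → ¬b))) ∨ a ∧ ¬c   — eliminate →
≡ ¬(¬c ∨ (b ∧ c → (b → ¬b))) ∨ a ∧ ¬c   — eliminate →
≡ ¬(¬c ∨ ¬(b ∧ c) ∨ (b → ¬b)) ∨ a ∧ ¬c   — eliminate →
≡ ¬(¬c ∨ ¬(b ∧ c) ∨ ¬b ∨ ¬b) ∨ a ∧ ¬c   — eliminate →
≡ ¬¬c ∧ ¬¬(b ∧ c) ∧ ¬¬b ∧ ¬¬b ∨ a ∧ ¬c   — De Morgan
≡ c ∧ ¬¬(b ∧ c) ∧ ¬¬b ∧ ¬¬b ∨ a ∧ ¬c   — double negation
≡ c ∧ b ∧ c ∧ ¬¬b ∧ ¬¬b ∨ a ∧ ¬c   — double negation
≡ c ∧ b ∧ c ∧ b ∧ ¬¬b ∨ a ∧ ¬c   — double negation
≡ c ∧ b ∧ c ∧ b ∧ b ∨ a ∧ ¬c   — double negation
≡ c ∧ b ∨ a ∧ ¬c   — simplify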